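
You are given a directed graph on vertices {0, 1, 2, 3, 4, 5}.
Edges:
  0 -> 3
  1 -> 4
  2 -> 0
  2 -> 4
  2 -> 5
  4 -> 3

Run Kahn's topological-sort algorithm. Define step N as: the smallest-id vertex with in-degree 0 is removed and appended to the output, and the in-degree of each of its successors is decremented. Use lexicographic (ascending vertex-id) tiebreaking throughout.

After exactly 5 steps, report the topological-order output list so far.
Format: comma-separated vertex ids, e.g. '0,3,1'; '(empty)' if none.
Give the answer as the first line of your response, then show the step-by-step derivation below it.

1,2,0,4,3

step 1: output 1; order=[1]; indeg=(1,0,0,2,1,1)
step 2: output 2; order=[1,2]; indeg=(0,0,0,2,0,0)
step 3: output 0; order=[1,2,0]; indeg=(0,0,0,1,0,0)
step 4: output 4; order=[1,2,0,4]; indeg=(0,0,0,0,0,0)
step 5: output 3; order=[1,2,0,4,3]; indeg=(0,0,0,0,0,0)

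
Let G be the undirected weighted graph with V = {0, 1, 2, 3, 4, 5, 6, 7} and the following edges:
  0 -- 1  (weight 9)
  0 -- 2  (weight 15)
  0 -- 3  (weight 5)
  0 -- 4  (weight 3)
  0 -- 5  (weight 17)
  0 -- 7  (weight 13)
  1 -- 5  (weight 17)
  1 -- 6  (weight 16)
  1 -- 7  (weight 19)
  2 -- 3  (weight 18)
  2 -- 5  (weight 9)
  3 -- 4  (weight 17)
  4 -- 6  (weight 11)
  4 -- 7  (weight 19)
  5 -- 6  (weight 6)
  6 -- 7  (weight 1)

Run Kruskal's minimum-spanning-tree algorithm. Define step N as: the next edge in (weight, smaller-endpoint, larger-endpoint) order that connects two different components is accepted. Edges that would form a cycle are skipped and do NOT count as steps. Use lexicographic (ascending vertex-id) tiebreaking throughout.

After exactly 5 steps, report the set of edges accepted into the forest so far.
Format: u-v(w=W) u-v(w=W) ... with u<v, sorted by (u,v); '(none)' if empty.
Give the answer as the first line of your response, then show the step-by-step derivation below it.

0-1(w=9) 0-3(w=5) 0-4(w=3) 5-6(w=6) 6-7(w=1)

step 1: add edge 6-7 (w=1); MST = {6-7(w=1)}
step 2: add edge 0-4 (w=3); MST = {0-4(w=3) 6-7(w=1)}
step 3: add edge 0-3 (w=5); MST = {0-3(w=5) 0-4(w=3) 6-7(w=1)}
step 4: add edge 5-6 (w=6); MST = {0-3(w=5) 0-4(w=3) 5-6(w=6) 6-7(w=1)}
step 5: add edge 0-1 (w=9); MST = {0-1(w=9) 0-3(w=5) 0-4(w=3) 5-6(w=6) 6-7(w=1)}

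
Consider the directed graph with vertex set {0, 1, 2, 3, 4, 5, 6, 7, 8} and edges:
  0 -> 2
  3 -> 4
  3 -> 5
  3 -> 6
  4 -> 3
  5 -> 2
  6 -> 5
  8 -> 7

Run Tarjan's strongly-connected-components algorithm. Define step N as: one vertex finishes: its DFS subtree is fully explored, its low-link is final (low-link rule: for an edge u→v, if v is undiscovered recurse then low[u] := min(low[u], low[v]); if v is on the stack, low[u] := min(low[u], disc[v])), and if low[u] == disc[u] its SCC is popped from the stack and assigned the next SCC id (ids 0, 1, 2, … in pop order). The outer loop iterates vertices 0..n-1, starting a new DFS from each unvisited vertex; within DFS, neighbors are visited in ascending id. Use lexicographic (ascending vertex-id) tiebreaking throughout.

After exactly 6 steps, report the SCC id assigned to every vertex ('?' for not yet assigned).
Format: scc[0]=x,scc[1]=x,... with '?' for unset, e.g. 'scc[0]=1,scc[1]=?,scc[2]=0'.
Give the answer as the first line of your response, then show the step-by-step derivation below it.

scc[0]=1,scc[1]=2,scc[2]=0,scc[3]=?,scc[4]=?,scc[5]=3,scc[6]=4,scc[7]=?,scc[8]=?

step 1: low=(low[0]=0,low[1]=?,low[2]=1,low[3]=?,low[4]=?,low[5]=?,low[6]=?,low[7]=?,low[8]=?); scc=(scc[0]=?,scc[1]=?,scc[2]=0,scc[3]=?,scc[4]=?,scc[5]=?,scc[6]=?,scc[7]=?,scc[8]=?)
step 2: low=(low[0]=0,low[1]=?,low[2]=1,low[3]=?,low[4]=?,low[5]=?,low[6]=?,low[7]=?,low[8]=?); scc=(scc[0]=1,scc[1]=?,scc[2]=0,scc[3]=?,scc[4]=?,scc[5]=?,scc[6]=?,scc[7]=?,scc[8]=?)
step 3: low=(low[0]=0,low[1]=2,low[2]=1,low[3]=?,low[4]=?,low[5]=?,low[6]=?,low[7]=?,low[8]=?); scc=(scc[0]=1,scc[1]=2,scc[2]=0,scc[3]=?,scc[4]=?,scc[5]=?,scc[6]=?,scc[7]=?,scc[8]=?)
step 4: low=(low[0]=0,low[1]=2,low[2]=1,low[3]=3,low[4]=3,low[5]=?,low[6]=?,low[7]=?,low[8]=?); scc=(scc[0]=1,scc[1]=2,scc[2]=0,scc[3]=?,scc[4]=?,scc[5]=?,scc[6]=?,scc[7]=?,scc[8]=?)
step 5: low=(low[0]=0,low[1]=2,low[2]=1,low[3]=3,low[4]=3,low[5]=5,low[6]=?,low[7]=?,low[8]=?); scc=(scc[0]=1,scc[1]=2,scc[2]=0,scc[3]=?,scc[4]=?,scc[5]=3,scc[6]=?,scc[7]=?,scc[8]=?)
step 6: low=(low[0]=0,low[1]=2,low[2]=1,low[3]=3,low[4]=3,low[5]=5,low[6]=6,low[7]=?,low[8]=?); scc=(scc[0]=1,scc[1]=2,scc[2]=0,scc[3]=?,scc[4]=?,scc[5]=3,scc[6]=4,scc[7]=?,scc[8]=?)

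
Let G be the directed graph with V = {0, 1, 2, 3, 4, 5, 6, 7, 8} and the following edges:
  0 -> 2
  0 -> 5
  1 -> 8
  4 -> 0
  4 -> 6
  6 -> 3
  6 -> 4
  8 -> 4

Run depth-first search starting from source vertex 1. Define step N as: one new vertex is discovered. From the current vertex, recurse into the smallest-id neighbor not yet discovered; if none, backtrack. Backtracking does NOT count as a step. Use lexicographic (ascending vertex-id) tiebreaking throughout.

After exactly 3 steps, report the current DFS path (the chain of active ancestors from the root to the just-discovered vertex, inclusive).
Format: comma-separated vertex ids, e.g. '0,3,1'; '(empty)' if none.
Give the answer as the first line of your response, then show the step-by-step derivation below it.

1,8,4

step 1: discover 1; path=1; order=1
step 2: discover 8; path=1>8; order=1,8
step 3: discover 4; path=1>8>4; order=1,8,4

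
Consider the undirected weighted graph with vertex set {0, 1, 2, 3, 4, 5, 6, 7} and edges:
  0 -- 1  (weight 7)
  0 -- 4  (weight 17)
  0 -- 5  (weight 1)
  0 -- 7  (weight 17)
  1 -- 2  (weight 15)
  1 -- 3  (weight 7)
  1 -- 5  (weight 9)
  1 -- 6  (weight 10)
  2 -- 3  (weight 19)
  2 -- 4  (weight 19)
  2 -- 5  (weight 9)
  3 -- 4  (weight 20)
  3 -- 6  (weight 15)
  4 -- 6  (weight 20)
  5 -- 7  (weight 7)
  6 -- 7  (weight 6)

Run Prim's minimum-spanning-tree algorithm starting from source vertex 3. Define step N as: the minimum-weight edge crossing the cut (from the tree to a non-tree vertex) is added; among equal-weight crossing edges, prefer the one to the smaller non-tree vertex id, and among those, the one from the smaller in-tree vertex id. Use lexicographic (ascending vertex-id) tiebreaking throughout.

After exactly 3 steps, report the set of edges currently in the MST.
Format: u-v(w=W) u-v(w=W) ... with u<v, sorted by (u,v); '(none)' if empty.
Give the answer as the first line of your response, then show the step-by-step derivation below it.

0-1(w=7) 0-5(w=1) 1-3(w=7)

step 1: add edge 1-3 (w=7); MST = {1-3(w=7)}
step 2: add edge 0-1 (w=7); MST = {0-1(w=7) 1-3(w=7)}
step 3: add edge 0-5 (w=1); MST = {0-1(w=7) 0-5(w=1) 1-3(w=7)}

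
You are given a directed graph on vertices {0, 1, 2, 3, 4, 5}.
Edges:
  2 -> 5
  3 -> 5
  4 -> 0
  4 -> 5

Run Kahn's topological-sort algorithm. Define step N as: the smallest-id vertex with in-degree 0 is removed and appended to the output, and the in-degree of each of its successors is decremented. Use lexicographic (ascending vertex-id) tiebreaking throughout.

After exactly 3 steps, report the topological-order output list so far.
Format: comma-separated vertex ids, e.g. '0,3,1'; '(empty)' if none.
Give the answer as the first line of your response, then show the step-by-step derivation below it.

1,2,3

step 1: output 1; order=[1]; indeg=(1,0,0,0,0,3)
step 2: output 2; order=[1,2]; indeg=(1,0,0,0,0,2)
step 3: output 3; order=[1,2,3]; indeg=(1,0,0,0,0,1)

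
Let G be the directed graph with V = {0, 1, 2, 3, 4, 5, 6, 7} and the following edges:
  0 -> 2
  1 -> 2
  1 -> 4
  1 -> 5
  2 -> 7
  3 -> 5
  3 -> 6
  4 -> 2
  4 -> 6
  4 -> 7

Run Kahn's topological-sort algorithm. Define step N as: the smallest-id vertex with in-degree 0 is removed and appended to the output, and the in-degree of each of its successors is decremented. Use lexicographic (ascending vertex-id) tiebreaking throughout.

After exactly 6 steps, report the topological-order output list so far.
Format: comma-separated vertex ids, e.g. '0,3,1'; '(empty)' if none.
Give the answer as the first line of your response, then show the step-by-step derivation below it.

0,1,3,4,2,5

step 1: output 0; order=[0]; indeg=(0,0,2,0,1,2,2,2)
step 2: output 1; order=[0,1]; indeg=(0,0,1,0,0,1,2,2)
step 3: output 3; order=[0,1,3]; indeg=(0,0,1,0,0,0,1,2)
step 4: output 4; order=[0,1,3,4]; indeg=(0,0,0,0,0,0,0,1)
step 5: output 2; order=[0,1,3,4,2]; indeg=(0,0,0,0,0,0,0,0)
step 6: output 5; order=[0,1,3,4,2,5]; indeg=(0,0,0,0,0,0,0,0)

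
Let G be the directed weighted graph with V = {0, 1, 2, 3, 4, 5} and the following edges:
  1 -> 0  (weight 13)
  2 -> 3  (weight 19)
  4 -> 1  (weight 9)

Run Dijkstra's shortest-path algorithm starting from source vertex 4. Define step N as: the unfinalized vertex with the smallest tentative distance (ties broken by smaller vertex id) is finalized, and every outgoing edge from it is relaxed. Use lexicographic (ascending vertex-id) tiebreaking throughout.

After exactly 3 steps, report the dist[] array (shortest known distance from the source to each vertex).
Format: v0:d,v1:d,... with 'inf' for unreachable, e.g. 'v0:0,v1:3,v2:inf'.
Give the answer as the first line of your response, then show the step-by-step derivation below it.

v0:22,v1:9,v2:inf,v3:inf,v4:0,v5:inf

step 1: dist = v0:inf,v1:9,v2:inf,v3:inf,v4:0,v5:inf
step 2: dist = v0:22,v1:9,v2:inf,v3:inf,v4:0,v5:inf
step 3: dist = v0:22,v1:9,v2:inf,v3:inf,v4:0,v5:inf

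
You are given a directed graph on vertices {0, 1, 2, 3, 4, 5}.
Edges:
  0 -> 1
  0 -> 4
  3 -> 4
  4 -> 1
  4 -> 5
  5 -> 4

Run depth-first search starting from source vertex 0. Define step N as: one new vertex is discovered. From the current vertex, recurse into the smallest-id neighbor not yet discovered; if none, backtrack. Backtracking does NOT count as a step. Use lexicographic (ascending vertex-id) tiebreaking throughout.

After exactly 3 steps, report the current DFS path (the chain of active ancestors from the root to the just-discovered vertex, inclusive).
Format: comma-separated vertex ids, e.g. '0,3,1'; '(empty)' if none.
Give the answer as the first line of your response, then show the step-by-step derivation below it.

0,4

step 1: discover 0; path=0; order=0
step 2: discover 1; path=0>1; order=0,1
step 3: discover 4; path=0>4; order=0,1,4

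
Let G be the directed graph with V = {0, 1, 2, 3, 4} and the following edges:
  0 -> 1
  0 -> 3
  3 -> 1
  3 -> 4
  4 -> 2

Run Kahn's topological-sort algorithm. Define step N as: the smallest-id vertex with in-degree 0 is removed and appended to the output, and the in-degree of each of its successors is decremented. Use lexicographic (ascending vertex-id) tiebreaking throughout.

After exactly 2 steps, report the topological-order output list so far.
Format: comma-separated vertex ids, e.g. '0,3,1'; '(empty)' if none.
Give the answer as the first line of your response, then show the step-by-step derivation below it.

0,3

step 1: output 0; order=[0]; indeg=(0,1,1,0,1)
step 2: output 3; order=[0,3]; indeg=(0,0,1,0,0)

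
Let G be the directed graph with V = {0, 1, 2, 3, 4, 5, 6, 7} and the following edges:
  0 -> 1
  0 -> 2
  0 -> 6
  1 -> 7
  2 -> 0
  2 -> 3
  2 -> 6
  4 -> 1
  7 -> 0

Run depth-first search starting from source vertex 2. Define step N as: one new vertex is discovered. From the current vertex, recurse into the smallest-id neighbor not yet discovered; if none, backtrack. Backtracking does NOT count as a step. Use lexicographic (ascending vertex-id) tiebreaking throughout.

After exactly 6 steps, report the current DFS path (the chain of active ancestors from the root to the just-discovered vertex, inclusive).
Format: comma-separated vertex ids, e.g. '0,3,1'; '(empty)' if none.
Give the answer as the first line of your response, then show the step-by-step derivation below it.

2,3

step 1: discover 2; path=2; order=2
step 2: discover 0; path=2>0; order=2,0
step 3: discover 1; path=2>0>1; order=2,0,1
step 4: discover 7; path=2>0>1>7; order=2,0,1,7
step 5: discover 6; path=2>0>6; order=2,0,1,7,6
step 6: discover 3; path=2>3; order=2,0,1,7,6,3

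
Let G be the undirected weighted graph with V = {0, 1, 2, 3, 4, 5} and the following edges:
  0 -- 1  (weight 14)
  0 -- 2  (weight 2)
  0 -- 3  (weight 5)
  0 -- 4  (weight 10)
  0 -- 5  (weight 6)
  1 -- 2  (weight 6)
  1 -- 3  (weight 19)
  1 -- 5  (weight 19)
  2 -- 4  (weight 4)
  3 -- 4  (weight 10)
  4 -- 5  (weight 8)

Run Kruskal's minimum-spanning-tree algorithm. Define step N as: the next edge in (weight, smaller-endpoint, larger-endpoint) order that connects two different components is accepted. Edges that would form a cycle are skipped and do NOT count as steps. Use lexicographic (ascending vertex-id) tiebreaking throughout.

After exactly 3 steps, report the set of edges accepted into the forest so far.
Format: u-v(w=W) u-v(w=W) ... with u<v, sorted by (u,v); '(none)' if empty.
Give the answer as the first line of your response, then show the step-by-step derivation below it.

0-2(w=2) 0-3(w=5) 2-4(w=4)

step 1: add edge 0-2 (w=2); MST = {0-2(w=2)}
step 2: add edge 2-4 (w=4); MST = {0-2(w=2) 2-4(w=4)}
step 3: add edge 0-3 (w=5); MST = {0-2(w=2) 0-3(w=5) 2-4(w=4)}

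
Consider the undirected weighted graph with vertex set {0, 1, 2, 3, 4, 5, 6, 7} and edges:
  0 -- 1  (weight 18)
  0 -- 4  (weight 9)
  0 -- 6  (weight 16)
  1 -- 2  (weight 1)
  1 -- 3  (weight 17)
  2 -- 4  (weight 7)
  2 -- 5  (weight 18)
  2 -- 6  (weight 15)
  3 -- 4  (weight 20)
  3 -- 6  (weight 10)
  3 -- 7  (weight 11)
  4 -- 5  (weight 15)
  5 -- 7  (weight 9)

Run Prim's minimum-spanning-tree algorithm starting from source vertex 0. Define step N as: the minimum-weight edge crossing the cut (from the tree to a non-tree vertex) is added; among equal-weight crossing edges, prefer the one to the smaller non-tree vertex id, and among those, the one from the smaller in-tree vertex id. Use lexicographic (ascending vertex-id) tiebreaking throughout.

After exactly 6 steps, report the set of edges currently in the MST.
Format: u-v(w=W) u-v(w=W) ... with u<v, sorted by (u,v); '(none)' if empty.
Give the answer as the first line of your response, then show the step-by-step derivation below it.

0-4(w=9) 1-2(w=1) 2-4(w=7) 3-7(w=11) 4-5(w=15) 5-7(w=9)

step 1: add edge 0-4 (w=9); MST = {0-4(w=9)}
step 2: add edge 2-4 (w=7); MST = {0-4(w=9) 2-4(w=7)}
step 3: add edge 1-2 (w=1); MST = {0-4(w=9) 1-2(w=1) 2-4(w=7)}
step 4: add edge 4-5 (w=15); MST = {0-4(w=9) 1-2(w=1) 2-4(w=7) 4-5(w=15)}
step 5: add edge 5-7 (w=9); MST = {0-4(w=9) 1-2(w=1) 2-4(w=7) 4-5(w=15) 5-7(w=9)}
step 6: add edge 3-7 (w=11); MST = {0-4(w=9) 1-2(w=1) 2-4(w=7) 3-7(w=11) 4-5(w=15) 5-7(w=9)}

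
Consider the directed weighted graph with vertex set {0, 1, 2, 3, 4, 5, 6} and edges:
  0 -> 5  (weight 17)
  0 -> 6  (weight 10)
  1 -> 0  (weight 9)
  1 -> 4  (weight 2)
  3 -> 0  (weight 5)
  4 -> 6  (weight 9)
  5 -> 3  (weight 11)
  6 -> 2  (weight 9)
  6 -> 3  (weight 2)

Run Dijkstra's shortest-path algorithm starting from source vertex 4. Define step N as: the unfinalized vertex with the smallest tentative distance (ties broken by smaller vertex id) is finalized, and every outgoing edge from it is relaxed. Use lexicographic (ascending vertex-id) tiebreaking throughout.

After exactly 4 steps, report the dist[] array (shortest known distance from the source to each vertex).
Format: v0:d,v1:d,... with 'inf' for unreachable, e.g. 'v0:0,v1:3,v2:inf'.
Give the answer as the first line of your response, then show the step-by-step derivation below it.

v0:16,v1:inf,v2:18,v3:11,v4:0,v5:33,v6:9

step 1: dist = v0:inf,v1:inf,v2:inf,v3:inf,v4:0,v5:inf,v6:9
step 2: dist = v0:inf,v1:inf,v2:18,v3:11,v4:0,v5:inf,v6:9
step 3: dist = v0:16,v1:inf,v2:18,v3:11,v4:0,v5:inf,v6:9
step 4: dist = v0:16,v1:inf,v2:18,v3:11,v4:0,v5:33,v6:9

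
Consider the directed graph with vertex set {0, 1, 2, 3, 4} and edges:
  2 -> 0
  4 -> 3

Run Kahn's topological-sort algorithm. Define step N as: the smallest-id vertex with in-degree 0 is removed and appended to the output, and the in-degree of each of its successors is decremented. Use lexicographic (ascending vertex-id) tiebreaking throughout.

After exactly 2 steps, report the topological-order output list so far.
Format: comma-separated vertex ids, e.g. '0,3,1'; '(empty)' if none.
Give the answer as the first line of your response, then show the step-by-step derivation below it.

1,2

step 1: output 1; order=[1]; indeg=(1,0,0,1,0)
step 2: output 2; order=[1,2]; indeg=(0,0,0,1,0)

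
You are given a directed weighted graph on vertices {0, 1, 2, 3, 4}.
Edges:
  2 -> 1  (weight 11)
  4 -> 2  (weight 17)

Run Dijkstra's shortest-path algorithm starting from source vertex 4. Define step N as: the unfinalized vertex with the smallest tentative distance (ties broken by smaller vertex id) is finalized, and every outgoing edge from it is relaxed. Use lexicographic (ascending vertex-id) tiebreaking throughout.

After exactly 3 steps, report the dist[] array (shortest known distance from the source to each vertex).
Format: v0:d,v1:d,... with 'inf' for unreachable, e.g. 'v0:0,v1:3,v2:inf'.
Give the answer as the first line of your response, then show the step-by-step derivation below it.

v0:inf,v1:28,v2:17,v3:inf,v4:0

step 1: dist = v0:inf,v1:inf,v2:17,v3:inf,v4:0
step 2: dist = v0:inf,v1:28,v2:17,v3:inf,v4:0
step 3: dist = v0:inf,v1:28,v2:17,v3:inf,v4:0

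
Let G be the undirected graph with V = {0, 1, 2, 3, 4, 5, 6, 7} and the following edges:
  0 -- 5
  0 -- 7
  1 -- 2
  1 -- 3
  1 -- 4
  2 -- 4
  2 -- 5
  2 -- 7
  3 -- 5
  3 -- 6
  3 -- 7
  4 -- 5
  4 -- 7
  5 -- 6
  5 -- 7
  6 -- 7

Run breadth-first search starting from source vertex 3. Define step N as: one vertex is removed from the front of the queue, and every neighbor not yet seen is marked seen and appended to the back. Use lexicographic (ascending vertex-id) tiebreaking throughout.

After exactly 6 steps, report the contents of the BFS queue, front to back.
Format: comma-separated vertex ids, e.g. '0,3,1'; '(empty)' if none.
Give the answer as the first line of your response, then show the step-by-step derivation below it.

4,0

step 1: dequeue 3; queue=[1,5,6,7]; order=3
step 2: dequeue 1; queue=[5,6,7,2,4]; order=3,1
step 3: dequeue 5; queue=[6,7,2,4,0]; order=3,1,5
step 4: dequeue 6; queue=[7,2,4,0]; order=3,1,5,6
step 5: dequeue 7; queue=[2,4,0]; order=3,1,5,6,7
step 6: dequeue 2; queue=[4,0]; order=3,1,5,6,7,2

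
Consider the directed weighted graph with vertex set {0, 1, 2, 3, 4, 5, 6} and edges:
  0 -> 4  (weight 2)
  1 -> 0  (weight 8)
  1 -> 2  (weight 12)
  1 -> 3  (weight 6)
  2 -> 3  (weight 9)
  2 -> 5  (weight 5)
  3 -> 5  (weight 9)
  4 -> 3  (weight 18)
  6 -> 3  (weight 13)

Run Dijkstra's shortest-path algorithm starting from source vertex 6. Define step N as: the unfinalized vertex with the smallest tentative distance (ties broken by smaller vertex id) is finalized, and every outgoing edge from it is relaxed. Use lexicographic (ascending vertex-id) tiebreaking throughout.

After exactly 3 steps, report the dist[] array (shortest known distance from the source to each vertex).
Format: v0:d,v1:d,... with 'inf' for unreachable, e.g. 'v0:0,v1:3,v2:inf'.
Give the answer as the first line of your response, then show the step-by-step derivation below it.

v0:inf,v1:inf,v2:inf,v3:13,v4:inf,v5:22,v6:0

step 1: dist = v0:inf,v1:inf,v2:inf,v3:13,v4:inf,v5:inf,v6:0
step 2: dist = v0:inf,v1:inf,v2:inf,v3:13,v4:inf,v5:22,v6:0
step 3: dist = v0:inf,v1:inf,v2:inf,v3:13,v4:inf,v5:22,v6:0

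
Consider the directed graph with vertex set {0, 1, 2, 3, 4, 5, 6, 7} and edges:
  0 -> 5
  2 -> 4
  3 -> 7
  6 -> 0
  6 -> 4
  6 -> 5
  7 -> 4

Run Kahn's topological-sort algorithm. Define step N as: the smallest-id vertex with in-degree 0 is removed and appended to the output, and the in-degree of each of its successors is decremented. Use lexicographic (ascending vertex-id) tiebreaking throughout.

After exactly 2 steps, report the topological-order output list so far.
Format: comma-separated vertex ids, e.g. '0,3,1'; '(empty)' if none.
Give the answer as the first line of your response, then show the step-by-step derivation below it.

1,2

step 1: output 1; order=[1]; indeg=(1,0,0,0,3,2,0,1)
step 2: output 2; order=[1,2]; indeg=(1,0,0,0,2,2,0,1)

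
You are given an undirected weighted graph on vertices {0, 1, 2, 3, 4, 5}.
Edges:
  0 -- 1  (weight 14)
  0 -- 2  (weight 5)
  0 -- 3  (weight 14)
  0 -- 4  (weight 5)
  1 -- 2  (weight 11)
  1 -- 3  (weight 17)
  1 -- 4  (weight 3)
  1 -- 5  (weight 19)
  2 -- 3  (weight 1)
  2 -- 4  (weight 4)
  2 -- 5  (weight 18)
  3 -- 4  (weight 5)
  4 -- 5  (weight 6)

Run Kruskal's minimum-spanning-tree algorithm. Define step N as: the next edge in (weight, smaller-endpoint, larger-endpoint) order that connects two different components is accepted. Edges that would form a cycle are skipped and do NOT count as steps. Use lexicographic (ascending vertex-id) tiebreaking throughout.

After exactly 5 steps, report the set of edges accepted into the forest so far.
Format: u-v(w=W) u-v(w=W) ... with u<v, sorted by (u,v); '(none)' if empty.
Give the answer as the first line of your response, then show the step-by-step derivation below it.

0-2(w=5) 1-4(w=3) 2-3(w=1) 2-4(w=4) 4-5(w=6)

step 1: add edge 2-3 (w=1); MST = {2-3(w=1)}
step 2: add edge 1-4 (w=3); MST = {1-4(w=3) 2-3(w=1)}
step 3: add edge 2-4 (w=4); MST = {1-4(w=3) 2-3(w=1) 2-4(w=4)}
step 4: add edge 0-2 (w=5); MST = {0-2(w=5) 1-4(w=3) 2-3(w=1) 2-4(w=4)}
step 5: add edge 4-5 (w=6); MST = {0-2(w=5) 1-4(w=3) 2-3(w=1) 2-4(w=4) 4-5(w=6)}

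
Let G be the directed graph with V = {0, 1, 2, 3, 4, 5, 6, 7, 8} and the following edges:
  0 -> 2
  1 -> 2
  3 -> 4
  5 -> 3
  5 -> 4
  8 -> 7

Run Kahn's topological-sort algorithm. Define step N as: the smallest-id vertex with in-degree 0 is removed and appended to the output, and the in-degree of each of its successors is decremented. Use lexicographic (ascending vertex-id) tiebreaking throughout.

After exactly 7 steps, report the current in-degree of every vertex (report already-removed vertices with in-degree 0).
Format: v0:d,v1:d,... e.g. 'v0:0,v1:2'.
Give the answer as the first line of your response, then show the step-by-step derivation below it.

v0:0,v1:0,v2:0,v3:0,v4:0,v5:0,v6:0,v7:1,v8:0

step 1: output 0; order=[0]; indeg=(0,0,1,1,2,0,0,1,0)
step 2: output 1; order=[0,1]; indeg=(0,0,0,1,2,0,0,1,0)
step 3: output 2; order=[0,1,2]; indeg=(0,0,0,1,2,0,0,1,0)
step 4: output 5; order=[0,1,2,5]; indeg=(0,0,0,0,1,0,0,1,0)
step 5: output 3; order=[0,1,2,5,3]; indeg=(0,0,0,0,0,0,0,1,0)
step 6: output 4; order=[0,1,2,5,3,4]; indeg=(0,0,0,0,0,0,0,1,0)
step 7: output 6; order=[0,1,2,5,3,4,6]; indeg=(0,0,0,0,0,0,0,1,0)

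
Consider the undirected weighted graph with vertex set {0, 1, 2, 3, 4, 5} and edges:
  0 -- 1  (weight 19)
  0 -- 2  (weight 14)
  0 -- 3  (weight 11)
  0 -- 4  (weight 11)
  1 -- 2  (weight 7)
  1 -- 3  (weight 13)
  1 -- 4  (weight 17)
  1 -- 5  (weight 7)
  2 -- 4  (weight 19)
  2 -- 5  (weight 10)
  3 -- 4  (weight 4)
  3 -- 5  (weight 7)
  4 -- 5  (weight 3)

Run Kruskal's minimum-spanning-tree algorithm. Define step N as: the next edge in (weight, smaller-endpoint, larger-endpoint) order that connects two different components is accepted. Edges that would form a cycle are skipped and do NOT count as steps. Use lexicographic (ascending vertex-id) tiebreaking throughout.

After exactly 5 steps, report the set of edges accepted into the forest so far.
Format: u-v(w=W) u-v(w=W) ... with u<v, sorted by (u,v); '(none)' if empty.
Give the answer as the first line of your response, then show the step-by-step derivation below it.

0-3(w=11) 1-2(w=7) 1-5(w=7) 3-4(w=4) 4-5(w=3)

step 1: add edge 4-5 (w=3); MST = {4-5(w=3)}
step 2: add edge 3-4 (w=4); MST = {3-4(w=4) 4-5(w=3)}
step 3: add edge 1-2 (w=7); MST = {1-2(w=7) 3-4(w=4) 4-5(w=3)}
step 4: add edge 1-5 (w=7); MST = {1-2(w=7) 1-5(w=7) 3-4(w=4) 4-5(w=3)}
step 5: add edge 0-3 (w=11); MST = {0-3(w=11) 1-2(w=7) 1-5(w=7) 3-4(w=4) 4-5(w=3)}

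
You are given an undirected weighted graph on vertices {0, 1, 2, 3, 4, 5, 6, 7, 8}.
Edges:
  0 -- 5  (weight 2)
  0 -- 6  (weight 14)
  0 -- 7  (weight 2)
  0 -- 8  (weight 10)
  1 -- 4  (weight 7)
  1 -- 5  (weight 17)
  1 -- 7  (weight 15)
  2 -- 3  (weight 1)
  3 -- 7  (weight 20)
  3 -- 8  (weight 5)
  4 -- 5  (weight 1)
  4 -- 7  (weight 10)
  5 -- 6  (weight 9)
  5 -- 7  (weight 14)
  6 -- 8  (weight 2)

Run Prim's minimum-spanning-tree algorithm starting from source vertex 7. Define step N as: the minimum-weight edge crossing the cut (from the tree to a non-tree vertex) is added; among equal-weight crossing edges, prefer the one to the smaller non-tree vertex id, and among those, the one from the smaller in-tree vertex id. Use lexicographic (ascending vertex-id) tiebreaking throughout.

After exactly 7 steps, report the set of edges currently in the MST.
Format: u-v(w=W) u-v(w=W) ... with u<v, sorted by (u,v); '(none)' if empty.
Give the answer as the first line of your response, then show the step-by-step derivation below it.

0-5(w=2) 0-7(w=2) 1-4(w=7) 3-8(w=5) 4-5(w=1) 5-6(w=9) 6-8(w=2)

step 1: add edge 0-7 (w=2); MST = {0-7(w=2)}
step 2: add edge 0-5 (w=2); MST = {0-5(w=2) 0-7(w=2)}
step 3: add edge 4-5 (w=1); MST = {0-5(w=2) 0-7(w=2) 4-5(w=1)}
step 4: add edge 1-4 (w=7); MST = {0-5(w=2) 0-7(w=2) 1-4(w=7) 4-5(w=1)}
step 5: add edge 5-6 (w=9); MST = {0-5(w=2) 0-7(w=2) 1-4(w=7) 4-5(w=1) 5-6(w=9)}
step 6: add edge 6-8 (w=2); MST = {0-5(w=2) 0-7(w=2) 1-4(w=7) 4-5(w=1) 5-6(w=9) 6-8(w=2)}
step 7: add edge 3-8 (w=5); MST = {0-5(w=2) 0-7(w=2) 1-4(w=7) 3-8(w=5) 4-5(w=1) 5-6(w=9) 6-8(w=2)}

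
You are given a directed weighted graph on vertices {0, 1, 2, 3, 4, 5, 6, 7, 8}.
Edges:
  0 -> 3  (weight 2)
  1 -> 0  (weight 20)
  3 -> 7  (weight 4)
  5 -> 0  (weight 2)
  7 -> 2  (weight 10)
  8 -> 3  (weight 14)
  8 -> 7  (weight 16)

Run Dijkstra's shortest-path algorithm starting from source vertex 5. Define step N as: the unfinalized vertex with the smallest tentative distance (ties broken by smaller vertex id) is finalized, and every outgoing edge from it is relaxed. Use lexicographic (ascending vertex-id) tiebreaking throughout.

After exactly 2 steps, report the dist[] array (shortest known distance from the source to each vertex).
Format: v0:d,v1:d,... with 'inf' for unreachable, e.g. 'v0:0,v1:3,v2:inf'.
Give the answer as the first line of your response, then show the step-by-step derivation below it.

v0:2,v1:inf,v2:inf,v3:4,v4:inf,v5:0,v6:inf,v7:inf,v8:inf

step 1: dist = v0:2,v1:inf,v2:inf,v3:inf,v4:inf,v5:0,v6:inf,v7:inf,v8:inf
step 2: dist = v0:2,v1:inf,v2:inf,v3:4,v4:inf,v5:0,v6:inf,v7:inf,v8:inf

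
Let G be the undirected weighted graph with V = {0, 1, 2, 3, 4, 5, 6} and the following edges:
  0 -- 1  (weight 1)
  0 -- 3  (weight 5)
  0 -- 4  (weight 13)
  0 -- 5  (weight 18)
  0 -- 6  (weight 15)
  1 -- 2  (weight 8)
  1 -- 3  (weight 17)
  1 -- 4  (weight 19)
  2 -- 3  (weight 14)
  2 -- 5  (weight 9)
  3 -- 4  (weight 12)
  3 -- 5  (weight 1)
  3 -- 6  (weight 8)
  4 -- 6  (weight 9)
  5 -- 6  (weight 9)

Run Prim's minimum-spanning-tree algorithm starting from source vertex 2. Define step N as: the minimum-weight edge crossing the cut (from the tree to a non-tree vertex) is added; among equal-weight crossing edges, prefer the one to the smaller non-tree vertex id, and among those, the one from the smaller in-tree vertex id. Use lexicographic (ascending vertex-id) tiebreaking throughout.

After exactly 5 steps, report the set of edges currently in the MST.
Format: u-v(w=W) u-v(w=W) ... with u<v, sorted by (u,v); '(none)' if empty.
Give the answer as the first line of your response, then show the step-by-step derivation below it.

0-1(w=1) 0-3(w=5) 1-2(w=8) 3-5(w=1) 3-6(w=8)

step 1: add edge 1-2 (w=8); MST = {1-2(w=8)}
step 2: add edge 0-1 (w=1); MST = {0-1(w=1) 1-2(w=8)}
step 3: add edge 0-3 (w=5); MST = {0-1(w=1) 0-3(w=5) 1-2(w=8)}
step 4: add edge 3-5 (w=1); MST = {0-1(w=1) 0-3(w=5) 1-2(w=8) 3-5(w=1)}
step 5: add edge 3-6 (w=8); MST = {0-1(w=1) 0-3(w=5) 1-2(w=8) 3-5(w=1) 3-6(w=8)}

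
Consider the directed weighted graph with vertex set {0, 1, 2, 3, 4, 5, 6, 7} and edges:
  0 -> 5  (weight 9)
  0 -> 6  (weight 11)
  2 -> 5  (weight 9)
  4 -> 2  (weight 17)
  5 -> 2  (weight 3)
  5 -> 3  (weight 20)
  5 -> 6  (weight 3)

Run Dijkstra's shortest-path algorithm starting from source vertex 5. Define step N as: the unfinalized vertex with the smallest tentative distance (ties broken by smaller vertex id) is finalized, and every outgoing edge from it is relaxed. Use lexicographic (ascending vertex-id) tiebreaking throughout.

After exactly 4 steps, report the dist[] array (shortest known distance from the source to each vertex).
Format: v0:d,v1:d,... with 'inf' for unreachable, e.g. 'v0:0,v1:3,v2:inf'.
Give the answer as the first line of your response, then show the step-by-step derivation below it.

v0:inf,v1:inf,v2:3,v3:20,v4:inf,v5:0,v6:3,v7:inf

step 1: dist = v0:inf,v1:inf,v2:3,v3:20,v4:inf,v5:0,v6:3,v7:inf
step 2: dist = v0:inf,v1:inf,v2:3,v3:20,v4:inf,v5:0,v6:3,v7:inf
step 3: dist = v0:inf,v1:inf,v2:3,v3:20,v4:inf,v5:0,v6:3,v7:inf
step 4: dist = v0:inf,v1:inf,v2:3,v3:20,v4:inf,v5:0,v6:3,v7:inf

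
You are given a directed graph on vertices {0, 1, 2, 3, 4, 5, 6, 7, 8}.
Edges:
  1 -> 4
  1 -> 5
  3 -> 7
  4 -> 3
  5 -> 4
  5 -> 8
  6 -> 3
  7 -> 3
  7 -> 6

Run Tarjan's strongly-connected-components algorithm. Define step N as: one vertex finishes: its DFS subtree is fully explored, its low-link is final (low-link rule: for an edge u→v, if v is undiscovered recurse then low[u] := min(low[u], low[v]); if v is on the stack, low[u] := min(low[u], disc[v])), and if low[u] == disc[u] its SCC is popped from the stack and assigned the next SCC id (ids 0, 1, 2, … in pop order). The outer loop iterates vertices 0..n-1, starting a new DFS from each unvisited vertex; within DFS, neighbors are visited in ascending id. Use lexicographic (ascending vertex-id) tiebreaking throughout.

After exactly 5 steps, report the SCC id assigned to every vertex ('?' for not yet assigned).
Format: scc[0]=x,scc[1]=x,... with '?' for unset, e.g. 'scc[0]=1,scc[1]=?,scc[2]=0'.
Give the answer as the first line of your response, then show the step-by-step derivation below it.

scc[0]=0,scc[1]=?,scc[2]=?,scc[3]=1,scc[4]=2,scc[5]=?,scc[6]=1,scc[7]=1,scc[8]=?

step 1: low=(low[0]=0,low[1]=?,low[2]=?,low[3]=?,low[4]=?,low[5]=?,low[6]=?,low[7]=?,low[8]=?); scc=(scc[0]=0,scc[1]=?,scc[2]=?,scc[3]=?,scc[4]=?,scc[5]=?,scc[6]=?,scc[7]=?,scc[8]=?)
step 2: low=(low[0]=0,low[1]=1,low[2]=?,low[3]=3,low[4]=2,low[5]=?,low[6]=3,low[7]=3,low[8]=?); scc=(scc[0]=0,scc[1]=?,scc[2]=?,scc[3]=?,scc[4]=?,scc[5]=?,scc[6]=?,scc[7]=?,scc[8]=?)
step 3: low=(low[0]=0,low[1]=1,low[2]=?,low[3]=3,low[4]=2,low[5]=?,low[6]=3,low[7]=3,low[8]=?); scc=(scc[0]=0,scc[1]=?,scc[2]=?,scc[3]=?,scc[4]=?,scc[5]=?,scc[6]=?,scc[7]=?,scc[8]=?)
step 4: low=(low[0]=0,low[1]=1,low[2]=?,low[3]=3,low[4]=2,low[5]=?,low[6]=3,low[7]=3,low[8]=?); scc=(scc[0]=0,scc[1]=?,scc[2]=?,scc[3]=1,scc[4]=?,scc[5]=?,scc[6]=1,scc[7]=1,scc[8]=?)
step 5: low=(low[0]=0,low[1]=1,low[2]=?,low[3]=3,low[4]=2,low[5]=?,low[6]=3,low[7]=3,low[8]=?); scc=(scc[0]=0,scc[1]=?,scc[2]=?,scc[3]=1,scc[4]=2,scc[5]=?,scc[6]=1,scc[7]=1,scc[8]=?)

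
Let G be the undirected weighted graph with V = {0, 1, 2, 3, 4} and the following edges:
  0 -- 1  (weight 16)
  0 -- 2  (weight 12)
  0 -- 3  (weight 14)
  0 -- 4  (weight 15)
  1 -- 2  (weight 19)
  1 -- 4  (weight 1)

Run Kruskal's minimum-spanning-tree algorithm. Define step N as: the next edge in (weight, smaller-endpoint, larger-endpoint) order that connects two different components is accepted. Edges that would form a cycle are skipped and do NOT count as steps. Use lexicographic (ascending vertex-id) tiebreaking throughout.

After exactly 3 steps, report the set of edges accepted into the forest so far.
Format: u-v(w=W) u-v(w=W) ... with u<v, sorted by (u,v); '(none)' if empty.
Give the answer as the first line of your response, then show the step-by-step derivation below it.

0-2(w=12) 0-3(w=14) 1-4(w=1)

step 1: add edge 1-4 (w=1); MST = {1-4(w=1)}
step 2: add edge 0-2 (w=12); MST = {0-2(w=12) 1-4(w=1)}
step 3: add edge 0-3 (w=14); MST = {0-2(w=12) 0-3(w=14) 1-4(w=1)}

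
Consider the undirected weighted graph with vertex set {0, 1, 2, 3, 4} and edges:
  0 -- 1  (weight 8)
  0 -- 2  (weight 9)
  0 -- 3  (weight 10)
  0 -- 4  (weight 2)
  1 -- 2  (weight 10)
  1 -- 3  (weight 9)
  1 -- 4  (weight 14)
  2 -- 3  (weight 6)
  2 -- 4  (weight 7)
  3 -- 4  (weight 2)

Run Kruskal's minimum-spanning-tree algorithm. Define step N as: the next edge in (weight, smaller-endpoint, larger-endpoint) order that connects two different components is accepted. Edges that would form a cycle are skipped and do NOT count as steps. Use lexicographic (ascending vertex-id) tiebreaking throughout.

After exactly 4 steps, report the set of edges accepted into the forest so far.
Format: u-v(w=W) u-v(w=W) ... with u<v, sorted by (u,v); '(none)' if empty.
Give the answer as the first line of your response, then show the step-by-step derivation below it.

0-1(w=8) 0-4(w=2) 2-3(w=6) 3-4(w=2)

step 1: add edge 0-4 (w=2); MST = {0-4(w=2)}
step 2: add edge 3-4 (w=2); MST = {0-4(w=2) 3-4(w=2)}
step 3: add edge 2-3 (w=6); MST = {0-4(w=2) 2-3(w=6) 3-4(w=2)}
step 4: add edge 0-1 (w=8); MST = {0-1(w=8) 0-4(w=2) 2-3(w=6) 3-4(w=2)}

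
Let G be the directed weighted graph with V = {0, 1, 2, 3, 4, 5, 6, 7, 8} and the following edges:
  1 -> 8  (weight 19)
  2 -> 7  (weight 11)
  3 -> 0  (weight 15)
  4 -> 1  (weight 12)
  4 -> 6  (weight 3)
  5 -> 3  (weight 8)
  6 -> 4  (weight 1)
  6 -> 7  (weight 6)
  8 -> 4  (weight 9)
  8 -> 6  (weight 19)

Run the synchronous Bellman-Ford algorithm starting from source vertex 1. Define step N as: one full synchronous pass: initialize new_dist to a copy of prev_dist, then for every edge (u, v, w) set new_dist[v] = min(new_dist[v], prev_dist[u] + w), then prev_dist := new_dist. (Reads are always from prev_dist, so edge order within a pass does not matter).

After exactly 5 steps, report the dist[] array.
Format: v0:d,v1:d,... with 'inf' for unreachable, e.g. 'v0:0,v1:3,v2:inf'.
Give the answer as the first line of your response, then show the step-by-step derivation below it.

v0:inf,v1:0,v2:inf,v3:inf,v4:28,v5:inf,v6:31,v7:37,v8:19

step 1: dist = v0:inf,v1:0,v2:inf,v3:inf,v4:inf,v5:inf,v6:inf,v7:inf,v8:19
step 2: dist = v0:inf,v1:0,v2:inf,v3:inf,v4:28,v5:inf,v6:38,v7:inf,v8:19
step 3: dist = v0:inf,v1:0,v2:inf,v3:inf,v4:28,v5:inf,v6:31,v7:44,v8:19
step 4: dist = v0:inf,v1:0,v2:inf,v3:inf,v4:28,v5:inf,v6:31,v7:37,v8:19
step 5: dist = v0:inf,v1:0,v2:inf,v3:inf,v4:28,v5:inf,v6:31,v7:37,v8:19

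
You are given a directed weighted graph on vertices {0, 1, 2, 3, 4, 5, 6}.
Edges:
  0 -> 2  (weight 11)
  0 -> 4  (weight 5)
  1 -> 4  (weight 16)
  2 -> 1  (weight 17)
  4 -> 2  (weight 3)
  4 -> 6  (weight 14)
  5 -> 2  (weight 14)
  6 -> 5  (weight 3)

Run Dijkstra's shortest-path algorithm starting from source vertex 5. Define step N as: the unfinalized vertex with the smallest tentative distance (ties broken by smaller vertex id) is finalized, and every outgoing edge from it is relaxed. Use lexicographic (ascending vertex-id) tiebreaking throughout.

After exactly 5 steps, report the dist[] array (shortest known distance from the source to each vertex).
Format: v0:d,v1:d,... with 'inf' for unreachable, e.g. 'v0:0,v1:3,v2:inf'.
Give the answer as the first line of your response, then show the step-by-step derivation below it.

v0:inf,v1:31,v2:14,v3:inf,v4:47,v5:0,v6:61

step 1: dist = v0:inf,v1:inf,v2:14,v3:inf,v4:inf,v5:0,v6:inf
step 2: dist = v0:inf,v1:31,v2:14,v3:inf,v4:inf,v5:0,v6:inf
step 3: dist = v0:inf,v1:31,v2:14,v3:inf,v4:47,v5:0,v6:inf
step 4: dist = v0:inf,v1:31,v2:14,v3:inf,v4:47,v5:0,v6:61
step 5: dist = v0:inf,v1:31,v2:14,v3:inf,v4:47,v5:0,v6:61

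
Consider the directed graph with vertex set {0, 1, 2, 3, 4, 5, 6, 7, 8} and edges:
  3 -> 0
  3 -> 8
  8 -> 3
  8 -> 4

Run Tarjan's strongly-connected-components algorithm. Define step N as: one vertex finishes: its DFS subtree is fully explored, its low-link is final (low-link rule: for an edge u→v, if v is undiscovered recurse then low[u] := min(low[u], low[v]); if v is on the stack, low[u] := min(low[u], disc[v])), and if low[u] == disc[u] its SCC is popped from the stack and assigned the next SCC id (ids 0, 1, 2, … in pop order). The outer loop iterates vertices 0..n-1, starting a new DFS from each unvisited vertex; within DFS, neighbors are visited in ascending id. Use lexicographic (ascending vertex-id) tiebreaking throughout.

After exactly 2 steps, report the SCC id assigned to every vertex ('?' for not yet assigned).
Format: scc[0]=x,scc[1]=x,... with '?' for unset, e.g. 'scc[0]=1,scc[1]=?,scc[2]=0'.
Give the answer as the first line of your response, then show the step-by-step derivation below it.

scc[0]=0,scc[1]=1,scc[2]=?,scc[3]=?,scc[4]=?,scc[5]=?,scc[6]=?,scc[7]=?,scc[8]=?

step 1: low=(low[0]=0,low[1]=?,low[2]=?,low[3]=?,low[4]=?,low[5]=?,low[6]=?,low[7]=?,low[8]=?); scc=(scc[0]=0,scc[1]=?,scc[2]=?,scc[3]=?,scc[4]=?,scc[5]=?,scc[6]=?,scc[7]=?,scc[8]=?)
step 2: low=(low[0]=0,low[1]=1,low[2]=?,low[3]=?,low[4]=?,low[5]=?,low[6]=?,low[7]=?,low[8]=?); scc=(scc[0]=0,scc[1]=1,scc[2]=?,scc[3]=?,scc[4]=?,scc[5]=?,scc[6]=?,scc[7]=?,scc[8]=?)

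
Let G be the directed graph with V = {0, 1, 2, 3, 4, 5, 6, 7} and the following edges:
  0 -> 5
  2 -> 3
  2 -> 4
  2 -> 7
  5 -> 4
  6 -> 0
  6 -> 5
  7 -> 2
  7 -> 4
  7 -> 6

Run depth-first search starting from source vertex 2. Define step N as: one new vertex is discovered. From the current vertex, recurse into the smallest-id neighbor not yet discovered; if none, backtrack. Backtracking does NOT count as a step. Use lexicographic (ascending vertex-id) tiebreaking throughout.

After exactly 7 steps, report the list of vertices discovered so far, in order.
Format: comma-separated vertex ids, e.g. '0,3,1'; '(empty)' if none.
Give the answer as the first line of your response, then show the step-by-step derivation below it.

2,3,4,7,6,0,5

step 1: discover 2; path=2; order=2
step 2: discover 3; path=2>3; order=2,3
step 3: discover 4; path=2>4; order=2,3,4
step 4: discover 7; path=2>7; order=2,3,4,7
step 5: discover 6; path=2>7>6; order=2,3,4,7,6
step 6: discover 0; path=2>7>6>0; order=2,3,4,7,6,0
step 7: discover 5; path=2>7>6>0>5; order=2,3,4,7,6,0,5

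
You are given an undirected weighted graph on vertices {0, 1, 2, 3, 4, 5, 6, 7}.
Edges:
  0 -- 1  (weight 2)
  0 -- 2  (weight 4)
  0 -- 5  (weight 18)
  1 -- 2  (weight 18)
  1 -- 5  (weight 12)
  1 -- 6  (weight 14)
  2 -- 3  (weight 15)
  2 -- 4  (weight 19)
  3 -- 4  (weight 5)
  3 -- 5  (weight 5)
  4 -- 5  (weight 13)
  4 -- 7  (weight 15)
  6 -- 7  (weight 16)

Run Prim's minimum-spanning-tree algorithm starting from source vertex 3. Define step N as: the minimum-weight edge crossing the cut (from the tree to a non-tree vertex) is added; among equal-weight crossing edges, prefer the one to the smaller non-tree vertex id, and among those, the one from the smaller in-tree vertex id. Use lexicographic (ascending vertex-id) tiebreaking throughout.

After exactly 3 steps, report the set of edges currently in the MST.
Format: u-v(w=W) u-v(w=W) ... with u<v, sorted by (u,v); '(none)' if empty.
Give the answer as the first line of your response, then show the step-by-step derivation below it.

1-5(w=12) 3-4(w=5) 3-5(w=5)

step 1: add edge 3-4 (w=5); MST = {3-4(w=5)}
step 2: add edge 3-5 (w=5); MST = {3-4(w=5) 3-5(w=5)}
step 3: add edge 1-5 (w=12); MST = {1-5(w=12) 3-4(w=5) 3-5(w=5)}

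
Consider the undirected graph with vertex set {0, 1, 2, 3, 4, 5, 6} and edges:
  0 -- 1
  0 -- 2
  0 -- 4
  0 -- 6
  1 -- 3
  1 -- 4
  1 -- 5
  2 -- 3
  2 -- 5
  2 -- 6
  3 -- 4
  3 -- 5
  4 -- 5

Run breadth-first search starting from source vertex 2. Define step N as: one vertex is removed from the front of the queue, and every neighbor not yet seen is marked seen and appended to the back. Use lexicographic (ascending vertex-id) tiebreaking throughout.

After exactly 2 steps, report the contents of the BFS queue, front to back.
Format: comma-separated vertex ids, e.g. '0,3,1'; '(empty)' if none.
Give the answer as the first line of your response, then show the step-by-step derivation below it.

3,5,6,1,4

step 1: dequeue 2; queue=[0,3,5,6]; order=2
step 2: dequeue 0; queue=[3,5,6,1,4]; order=2,0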